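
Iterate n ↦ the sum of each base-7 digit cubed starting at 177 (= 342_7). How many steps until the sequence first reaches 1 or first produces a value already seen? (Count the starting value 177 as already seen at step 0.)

177 = (3,4,2)_7 → 99
99 = (2,0,1)_7 → 9
9 = (1,2)_7 → 9  — 9 repeats.
That took 3 steps.

3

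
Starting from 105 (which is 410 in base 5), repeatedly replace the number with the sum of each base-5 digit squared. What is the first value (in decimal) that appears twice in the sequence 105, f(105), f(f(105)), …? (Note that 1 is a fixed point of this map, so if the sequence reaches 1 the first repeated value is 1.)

13

105 = (4,1,0)_5 → 4² + 1² + 0² = 17
17 = (3,2)_5 → 3² + 2² = 13
13 = (2,3)_5 → 2² + 3² = 13  — 13 already appeared earlier.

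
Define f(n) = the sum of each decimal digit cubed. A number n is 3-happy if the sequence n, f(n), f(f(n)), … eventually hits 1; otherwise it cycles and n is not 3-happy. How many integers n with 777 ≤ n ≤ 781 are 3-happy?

1

777: 777 → 1029 → 738 → 882 → 1032 → 36 → 243 → 99 → 1458 → 702 → 351 → 153 → 153  — not 3-happy
778: 778 → 1198 → 1243 → 100 → 1  — 3-happy
779: 779 → 1415 → 191 → 731 → 371 → 371  — not 3-happy
780: 780 → 855 → 762 → 567 → 684 → 792 → 1080 → 513 → 153 → 153  — not 3-happy
781: 781 → 856 → 853 → 664 → 496 → 1009 → 730 → 370 → 370  — not 3-happy
3-happy: 778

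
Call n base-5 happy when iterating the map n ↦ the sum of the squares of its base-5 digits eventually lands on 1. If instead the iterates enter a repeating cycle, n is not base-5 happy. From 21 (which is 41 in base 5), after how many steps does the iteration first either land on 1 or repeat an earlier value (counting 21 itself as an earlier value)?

3

21 = (4,1)_5 → 4² + 1² = 17
17 = (3,2)_5 → 3² + 2² = 13
13 = (2,3)_5 → 2² + 3² = 13  — 13 repeats.
That took 3 steps.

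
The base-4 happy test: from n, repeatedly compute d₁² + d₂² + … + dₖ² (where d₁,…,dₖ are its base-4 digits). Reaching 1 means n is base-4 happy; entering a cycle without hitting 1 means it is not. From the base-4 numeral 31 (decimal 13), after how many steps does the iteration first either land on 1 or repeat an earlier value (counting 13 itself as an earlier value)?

4

13 = (3,1)_4 → 3² + 1² = 10
10 = (2,2)_4 → 2² + 2² = 8
8 = (2,0)_4 → 2² + 0² = 4
4 = (1,0)_4 → 1² + 0² = 1  — reached 1.
That took 4 steps.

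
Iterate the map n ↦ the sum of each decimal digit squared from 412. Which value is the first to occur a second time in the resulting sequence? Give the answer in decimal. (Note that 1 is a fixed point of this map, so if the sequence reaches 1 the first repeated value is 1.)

89

412 → 4² + 1² + 2² = 21
21 → 2² + 1² = 5
5 → 5² = 25
25 → 2² + 5² = 29
29 → 2² + 9² = 85
85 → 8² + 5² = 89
89 → 8² + 9² = 145
145 → 1² + 4² + 5² = 42
42 → 4² + 2² = 20
20 → 2² + 0² = 4
4 → 4² = 16
16 → 1² + 6² = 37
37 → 3² + 7² = 58
58 → 5² + 8² = 89  — 89 already appeared earlier.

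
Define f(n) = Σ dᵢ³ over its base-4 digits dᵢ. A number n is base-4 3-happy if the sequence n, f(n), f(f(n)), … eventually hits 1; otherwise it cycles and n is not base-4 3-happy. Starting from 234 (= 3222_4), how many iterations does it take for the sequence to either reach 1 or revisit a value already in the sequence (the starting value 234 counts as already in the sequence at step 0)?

5

234 = (3,2,2,2)_4 → 3³ + 2³ + 2³ + 2³ = 51
51 = (3,0,3)_4 → 3³ + 0³ + 3³ = 54
54 = (3,1,2)_4 → 3³ + 1³ + 2³ = 36
36 = (2,1,0)_4 → 2³ + 1³ + 0³ = 9
9 = (2,1)_4 → 2³ + 1³ = 9  — 9 repeats.
That took 5 steps.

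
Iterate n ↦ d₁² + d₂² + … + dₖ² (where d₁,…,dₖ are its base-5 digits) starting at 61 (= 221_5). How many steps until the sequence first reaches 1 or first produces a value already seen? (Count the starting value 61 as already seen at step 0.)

4

61 = (2,2,1)_5 → 2² + 2² + 1² = 9
9 = (1,4)_5 → 1² + 4² = 17
17 = (3,2)_5 → 3² + 2² = 13
13 = (2,3)_5 → 2² + 3² = 13  — 13 repeats.
That took 4 steps.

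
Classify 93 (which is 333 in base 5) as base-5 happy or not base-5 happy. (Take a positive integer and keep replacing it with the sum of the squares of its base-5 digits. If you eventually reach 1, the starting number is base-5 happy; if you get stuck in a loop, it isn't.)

93 = (3,3,3)_5 → 3² + 3² + 3² = 9 + 9 + 9 = 27
27 = (1,0,2)_5 → 1² + 0² + 2² = 1 + 0 + 4 = 5
5 = (1,0)_5 → 1² + 0² = 1 + 0 = 1  — reached 1.

base-5 happy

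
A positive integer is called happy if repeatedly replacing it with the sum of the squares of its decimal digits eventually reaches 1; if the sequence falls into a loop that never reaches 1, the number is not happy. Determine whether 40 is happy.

not happy

40 → 4² + 0² = 16
16 → 1² + 6² = 37
37 → 3² + 7² = 58
58 → 5² + 8² = 89
89 → 8² + 9² = 145
145 → 1² + 4² + 5² = 42
42 → 4² + 2² = 20
20 → 2² + 0² = 4
4 → 4² = 16  — 16 already seen; the sequence cycles without reaching 1.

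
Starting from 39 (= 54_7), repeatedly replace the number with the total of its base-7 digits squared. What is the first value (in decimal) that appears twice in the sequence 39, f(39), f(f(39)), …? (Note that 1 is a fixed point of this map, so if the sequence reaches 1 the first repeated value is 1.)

45

39 = (5,4)_7 → 5² + 4² = 41
41 = (5,6)_7 → 5² + 6² = 61
61 = (1,1,5)_7 → 1² + 1² + 5² = 27
27 = (3,6)_7 → 3² + 6² = 45
45 = (6,3)_7 → 6² + 3² = 45  — 45 already appeared earlier.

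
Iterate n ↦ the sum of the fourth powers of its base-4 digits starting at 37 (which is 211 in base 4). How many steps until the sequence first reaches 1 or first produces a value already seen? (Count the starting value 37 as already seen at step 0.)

5

37 = (2,1,1)_4 → 2⁴ + 1⁴ + 1⁴ = 18
18 = (1,0,2)_4 → 1⁴ + 0⁴ + 2⁴ = 17
17 = (1,0,1)_4 → 1⁴ + 0⁴ + 1⁴ = 2
2 = (2)_4 → 2⁴ = 16
16 = (1,0,0)_4 → 1⁴ + 0⁴ + 0⁴ = 1  — reached 1.
That took 5 steps.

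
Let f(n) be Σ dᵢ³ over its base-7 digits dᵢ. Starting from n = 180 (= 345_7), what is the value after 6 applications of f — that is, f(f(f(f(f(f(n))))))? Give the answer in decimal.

180 = (3,4,5)_7 → 216
216 = (4,2,6)_7 → 288
288 = (5,6,1)_7 → 342
342 = (6,6,6)_7 → 648
648 = (1,6,1,4)_7 → 282
282 = (5,5,2)_7 → 258

258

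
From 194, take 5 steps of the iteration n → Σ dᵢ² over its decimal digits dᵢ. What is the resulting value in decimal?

194 → 1² + 9² + 4² = 98
98 → 9² + 8² = 145
145 → 1² + 4² + 5² = 42
42 → 4² + 2² = 20
20 → 2² + 0² = 4

4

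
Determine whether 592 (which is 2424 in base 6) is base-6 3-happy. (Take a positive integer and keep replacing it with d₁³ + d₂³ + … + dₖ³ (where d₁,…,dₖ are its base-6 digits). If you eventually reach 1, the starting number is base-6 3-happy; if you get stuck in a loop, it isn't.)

592 = (2,4,2,4)_6 → 144
144 = (4,0,0)_6 → 64
64 = (1,4,4)_6 → 129
129 = (3,3,3)_6 → 81
81 = (2,1,3)_6 → 36
36 = (1,0,0)_6 → 1  — reached 1.

base-6 3-happy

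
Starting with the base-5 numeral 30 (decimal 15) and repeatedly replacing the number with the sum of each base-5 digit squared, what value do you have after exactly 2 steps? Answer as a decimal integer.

17

15 = (3,0)_5 → 3² + 0² = 9 + 0 = 9
9 = (1,4)_5 → 1² + 4² = 1 + 16 = 17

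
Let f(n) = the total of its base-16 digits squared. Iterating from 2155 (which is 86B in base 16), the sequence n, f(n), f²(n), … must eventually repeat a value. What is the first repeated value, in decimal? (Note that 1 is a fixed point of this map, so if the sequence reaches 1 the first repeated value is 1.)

2155 = (8,6,11)_16 → 8² + 6² + 11² = 64 + 36 + 121 = 221
221 = (13,13)_16 → 13² + 13² = 169 + 169 = 338
338 = (1,5,2)_16 → 1² + 5² + 2² = 1 + 25 + 4 = 30
30 = (1,14)_16 → 1² + 14² = 1 + 196 = 197
197 = (12,5)_16 → 12² + 5² = 144 + 25 = 169
169 = (10,9)_16 → 10² + 9² = 100 + 81 = 181
181 = (11,5)_16 → 11² + 5² = 121 + 25 = 146
146 = (9,2)_16 → 9² + 2² = 81 + 4 = 85
85 = (5,5)_16 → 5² + 5² = 25 + 25 = 50
50 = (3,2)_16 → 3² + 2² = 9 + 4 = 13
13 = (13)_16 → 13² = 169  — 169 already appeared earlier.

169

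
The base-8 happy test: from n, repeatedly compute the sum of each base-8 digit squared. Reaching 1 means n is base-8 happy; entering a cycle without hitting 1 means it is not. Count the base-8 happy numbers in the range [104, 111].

104: 104 → 26 → 13 → 26  — not base-8 happy
105: 105 → 27 → 18 → 8 → 1  — base-8 happy
106: 106 → 30 → 45 → 50 → 40 → 25 → 10 → 5 → 25  — not base-8 happy
107: 107 → 35 → 25 → 10 → 5 → 25  — not base-8 happy
108: 108 → 42 → 29 → 34 → 20 → 20  — not base-8 happy
109: 109 → 51 → 45 → 50 → 40 → 25 → 10 → 5 → 25  — not base-8 happy
110: 110 → 62 → 85 → 30 → 45 → 50 → 40 → 25 → 10 → 5 → 25  — not base-8 happy
111: 111 → 75 → 11 → 10 → 5 → 25 → 10  — not base-8 happy
base-8 happy: 105

1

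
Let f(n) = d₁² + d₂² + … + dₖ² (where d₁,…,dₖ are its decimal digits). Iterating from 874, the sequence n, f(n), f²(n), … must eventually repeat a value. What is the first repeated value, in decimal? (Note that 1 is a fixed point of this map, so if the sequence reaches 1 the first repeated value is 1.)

1

874 → 129
129 → 86
86 → 100
100 → 1  — reached the fixed point 1.
1 → 1, so 1 is the first repeated value.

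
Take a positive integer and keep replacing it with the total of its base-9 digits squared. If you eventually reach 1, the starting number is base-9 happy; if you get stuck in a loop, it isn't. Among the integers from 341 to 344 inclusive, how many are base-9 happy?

1

341: 341 → 81 → 1  (reaches 1)
342: 342 → 20 → 8 → 64 → 50 → 50  (repeats 50)
343: 343 → 21 → 13 → 17 → 65 → 53 → 89 → 65  (repeats 65)
344: 344 → 24 → 40 → 32 → 34 → 58 → 52 → 74 → 68 → 74  (repeats 74)
base-9 happy: 341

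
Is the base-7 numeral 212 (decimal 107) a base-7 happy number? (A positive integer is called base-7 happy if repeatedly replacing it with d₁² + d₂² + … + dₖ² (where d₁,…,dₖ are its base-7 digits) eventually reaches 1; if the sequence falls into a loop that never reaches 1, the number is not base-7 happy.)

107 = (2,1,2)_7 → 2² + 1² + 2² = 4 + 1 + 4 = 9
9 = (1,2)_7 → 1² + 2² = 1 + 4 = 5
5 = (5)_7 → 5² = 25
25 = (3,4)_7 → 3² + 4² = 9 + 16 = 25  — 25 already seen; the sequence cycles without reaching 1.

not base-7 happy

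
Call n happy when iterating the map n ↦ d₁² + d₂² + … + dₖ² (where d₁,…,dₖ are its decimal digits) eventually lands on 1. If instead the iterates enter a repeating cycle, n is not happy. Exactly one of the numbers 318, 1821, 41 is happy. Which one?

318: 318 → 74 → 65 → 61 → 37 → 58 → 89 → 145 → 42 → 20 → 4 → 16 → 37  — repeats 37 (not happy)
1821: 1821 → 70 → 49 → 97 → 130 → 10 → 1  — reaches 1 (happy)
41: 41 → 17 → 50 → 25 → 29 → 85 → 89 → 145 → 42 → 20 → 4 → 16 → 37 → 58 → 89  — repeats 89 (not happy)

1821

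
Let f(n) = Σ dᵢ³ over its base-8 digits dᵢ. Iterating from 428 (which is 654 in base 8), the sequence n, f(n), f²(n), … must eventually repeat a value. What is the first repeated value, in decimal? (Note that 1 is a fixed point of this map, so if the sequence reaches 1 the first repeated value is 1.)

559

428 = (6,5,4)_8 → 6³ + 5³ + 4³ = 405
405 = (6,2,5)_8 → 6³ + 2³ + 5³ = 349
349 = (5,3,5)_8 → 5³ + 3³ + 5³ = 277
277 = (4,2,5)_8 → 4³ + 2³ + 5³ = 197
197 = (3,0,5)_8 → 3³ + 0³ + 5³ = 152
152 = (2,3,0)_8 → 2³ + 3³ + 0³ = 35
35 = (4,3)_8 → 4³ + 3³ = 91
91 = (1,3,3)_8 → 1³ + 3³ + 3³ = 55
55 = (6,7)_8 → 6³ + 7³ = 559
559 = (1,0,5,7)_8 → 1³ + 0³ + 5³ + 7³ = 469
469 = (7,2,5)_8 → 7³ + 2³ + 5³ = 476
476 = (7,3,4)_8 → 7³ + 3³ + 4³ = 434
434 = (6,6,2)_8 → 6³ + 6³ + 2³ = 440
440 = (6,7,0)_8 → 6³ + 7³ + 0³ = 559  — 559 already appeared earlier.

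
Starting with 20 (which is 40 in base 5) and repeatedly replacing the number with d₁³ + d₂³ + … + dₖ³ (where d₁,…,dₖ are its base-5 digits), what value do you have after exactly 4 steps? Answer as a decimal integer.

20 = (4,0)_5 → 64
64 = (2,2,4)_5 → 80
80 = (3,1,0)_5 → 28
28 = (1,0,3)_5 → 28

28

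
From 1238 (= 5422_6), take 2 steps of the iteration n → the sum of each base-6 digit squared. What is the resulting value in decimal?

1238 = (5,4,2,2)_6 → 5² + 4² + 2² + 2² = 49
49 = (1,2,1)_6 → 1² + 2² + 1² = 6

6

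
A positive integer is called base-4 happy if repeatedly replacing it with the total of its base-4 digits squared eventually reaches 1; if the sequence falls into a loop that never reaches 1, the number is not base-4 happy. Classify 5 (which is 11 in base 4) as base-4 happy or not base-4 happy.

base-4 happy

5 = (1,1)_4 → 2
2 = (2)_4 → 4
4 = (1,0)_4 → 1  — reached 1.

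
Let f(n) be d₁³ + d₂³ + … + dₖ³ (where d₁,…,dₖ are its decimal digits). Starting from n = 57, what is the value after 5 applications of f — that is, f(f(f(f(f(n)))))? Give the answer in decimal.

57 → 5³ + 7³ = 125 + 343 = 468
468 → 4³ + 6³ + 8³ = 64 + 216 + 512 = 792
792 → 7³ + 9³ + 2³ = 343 + 729 + 8 = 1080
1080 → 1³ + 0³ + 8³ + 0³ = 1 + 0 + 512 + 0 = 513
513 → 5³ + 1³ + 3³ = 125 + 1 + 27 = 153

153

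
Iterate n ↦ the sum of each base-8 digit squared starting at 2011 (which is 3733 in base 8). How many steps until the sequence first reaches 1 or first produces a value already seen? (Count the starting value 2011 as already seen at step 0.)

4

2011 = (3,7,3,3)_8 → 3² + 7² + 3² + 3² = 76
76 = (1,1,4)_8 → 1² + 1² + 4² = 18
18 = (2,2)_8 → 2² + 2² = 8
8 = (1,0)_8 → 1² + 0² = 1  — reached 1.
That took 4 steps.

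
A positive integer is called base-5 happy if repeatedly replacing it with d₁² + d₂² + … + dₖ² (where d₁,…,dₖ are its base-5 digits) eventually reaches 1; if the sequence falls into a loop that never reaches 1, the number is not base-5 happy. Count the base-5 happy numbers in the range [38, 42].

38: 38 → 14 → 20 → 16 → 10 → 4 → 16  (repeats 16)
39: 39 → 21 → 17 → 13 → 13  (repeats 13)
40: 40 → 10 → 4 → 16 → 10  (repeats 10)
41: 41 → 11 → 5 → 1  (reaches 1)
42: 42 → 14 → 20 → 16 → 10 → 4 → 16  (repeats 16)
base-5 happy: 41

1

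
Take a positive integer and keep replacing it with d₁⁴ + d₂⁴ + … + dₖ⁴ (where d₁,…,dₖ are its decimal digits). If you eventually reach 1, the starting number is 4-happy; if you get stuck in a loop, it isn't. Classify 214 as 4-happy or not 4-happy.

214 → 2⁴ + 1⁴ + 4⁴ = 273
273 → 2⁴ + 7⁴ + 3⁴ = 2498
2498 → 2⁴ + 4⁴ + 9⁴ + 8⁴ = 10929
10929 → 1⁴ + 0⁴ + 9⁴ + 2⁴ + 9⁴ = 13139
13139 → 1⁴ + 3⁴ + 1⁴ + 3⁴ + 9⁴ = 6725
6725 → 6⁴ + 7⁴ + 2⁴ + 5⁴ = 4338
4338 → 4⁴ + 3⁴ + 3⁴ + 8⁴ = 4514
4514 → 4⁴ + 5⁴ + 1⁴ + 4⁴ = 1138
1138 → 1⁴ + 1⁴ + 3⁴ + 8⁴ = 4179
4179 → 4⁴ + 1⁴ + 7⁴ + 9⁴ = 9219
9219 → 9⁴ + 2⁴ + 1⁴ + 9⁴ = 13139  — 13139 already seen; the sequence cycles without reaching 1.

not 4-happy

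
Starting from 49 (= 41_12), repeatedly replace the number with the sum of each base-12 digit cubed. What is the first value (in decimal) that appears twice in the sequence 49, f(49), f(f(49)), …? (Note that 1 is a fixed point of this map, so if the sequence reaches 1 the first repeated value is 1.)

1

49 = (4,1)_12 → 4³ + 1³ = 64 + 1 = 65
65 = (5,5)_12 → 5³ + 5³ = 125 + 125 = 250
250 = (1,8,10)_12 → 1³ + 8³ + 10³ = 1 + 512 + 1000 = 1513
1513 = (10,6,1)_12 → 10³ + 6³ + 1³ = 1000 + 216 + 1 = 1217
1217 = (8,5,5)_12 → 8³ + 5³ + 5³ = 512 + 125 + 125 = 762
762 = (5,3,6)_12 → 5³ + 3³ + 6³ = 125 + 27 + 216 = 368
368 = (2,6,8)_12 → 2³ + 6³ + 8³ = 8 + 216 + 512 = 736
736 = (5,1,4)_12 → 5³ + 1³ + 4³ = 125 + 1 + 64 = 190
190 = (1,3,10)_12 → 1³ + 3³ + 10³ = 1 + 27 + 1000 = 1028
1028 = (7,1,8)_12 → 7³ + 1³ + 8³ = 343 + 1 + 512 = 856
856 = (5,11,4)_12 → 5³ + 11³ + 4³ = 125 + 1331 + 64 = 1520
1520 = (10,6,8)_12 → 10³ + 6³ + 8³ = 1000 + 216 + 512 = 1728
1728 = (1,0,0,0)_12 → 1³ + 0³ + 0³ + 0³ = 1 + 0 + 0 + 0 = 1  — reached the fixed point 1.
1 → 1, so 1 is the first repeated value.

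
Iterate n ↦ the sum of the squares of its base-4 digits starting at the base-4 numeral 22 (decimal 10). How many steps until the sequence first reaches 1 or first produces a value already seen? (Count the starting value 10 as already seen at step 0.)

10 = (2,2)_4 → 2² + 2² = 4 + 4 = 8
8 = (2,0)_4 → 2² + 0² = 4 + 0 = 4
4 = (1,0)_4 → 1² + 0² = 1 + 0 = 1  — reached 1.
That took 3 steps.

3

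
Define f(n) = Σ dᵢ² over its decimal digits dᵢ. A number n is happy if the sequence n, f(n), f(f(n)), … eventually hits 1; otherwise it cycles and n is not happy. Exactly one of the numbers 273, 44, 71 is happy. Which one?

273: 273 → 62 → 40 → 16 → 37 → 58 → 89 → 145 → 42 → 20 → 4 → 16  — repeats 16 (not happy)
44: 44 → 32 → 13 → 10 → 1  — reaches 1 (happy)
71: 71 → 50 → 25 → 29 → 85 → 89 → 145 → 42 → 20 → 4 → 16 → 37 → 58 → 89  — repeats 89 (not happy)

44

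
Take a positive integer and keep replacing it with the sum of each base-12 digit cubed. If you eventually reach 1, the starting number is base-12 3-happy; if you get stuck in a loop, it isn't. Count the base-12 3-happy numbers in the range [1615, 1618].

1615: 1615 → 1682 → 1851 → 1028 → 856 → 1520 → 1728 → 1  (reaches 1)
1616: 1616 → 1851 → 1028 → 856 → 1520 → 1728 → 1  (reaches 1)
1617: 1617 → 2068 → 137 → 1456 → 1065 → 1136 → 1855 → 1344 → 793 → 342 → 288 → 8 → 512 → 755 → 1464 → 1008 → 343 → 415 → 1351 → 1136  (repeats 1136)
1618: 1618 → 2339 → 1404 → 1458 → 1217 → 762 → 368 → 736 → 190 → 1028 → 856 → 1520 → 1728 → 1  (reaches 1)
base-12 3-happy: 1615, 1616, 1618

3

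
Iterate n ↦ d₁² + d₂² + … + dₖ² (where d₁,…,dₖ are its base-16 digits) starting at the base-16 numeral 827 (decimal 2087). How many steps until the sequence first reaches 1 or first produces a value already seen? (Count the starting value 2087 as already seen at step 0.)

9

2087 = (8,2,7)_16 → 8² + 2² + 7² = 117
117 = (7,5)_16 → 7² + 5² = 74
74 = (4,10)_16 → 4² + 10² = 116
116 = (7,4)_16 → 7² + 4² = 65
65 = (4,1)_16 → 4² + 1² = 17
17 = (1,1)_16 → 1² + 1² = 2
2 = (2)_16 → 2² = 4
4 = (4)_16 → 4² = 16
16 = (1,0)_16 → 1² + 0² = 1  — reached 1.
That took 9 steps.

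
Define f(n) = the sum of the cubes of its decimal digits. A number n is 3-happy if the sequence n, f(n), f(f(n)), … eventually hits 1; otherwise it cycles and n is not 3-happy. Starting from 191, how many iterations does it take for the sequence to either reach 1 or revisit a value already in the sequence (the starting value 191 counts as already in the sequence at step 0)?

3

191 → 731
731 → 371
371 → 371  — 371 repeats.
That took 3 steps.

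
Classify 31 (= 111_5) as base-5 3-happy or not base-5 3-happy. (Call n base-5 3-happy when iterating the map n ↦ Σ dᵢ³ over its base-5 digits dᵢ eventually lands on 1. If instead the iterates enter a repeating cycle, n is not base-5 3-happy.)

31 = (1,1,1)_5 → 1³ + 1³ + 1³ = 1 + 1 + 1 = 3
3 = (3)_5 → 3³ = 27
27 = (1,0,2)_5 → 1³ + 0³ + 2³ = 1 + 0 + 8 = 9
9 = (1,4)_5 → 1³ + 4³ = 1 + 64 = 65
65 = (2,3,0)_5 → 2³ + 3³ + 0³ = 8 + 27 + 0 = 35
35 = (1,2,0)_5 → 1³ + 2³ + 0³ = 1 + 8 + 0 = 9  — 9 already seen; the sequence cycles without reaching 1.

not base-5 3-happy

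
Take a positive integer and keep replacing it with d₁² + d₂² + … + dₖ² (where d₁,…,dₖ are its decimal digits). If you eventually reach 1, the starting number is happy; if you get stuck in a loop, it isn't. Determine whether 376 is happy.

376 → 3² + 7² + 6² = 94
94 → 9² + 4² = 97
97 → 9² + 7² = 130
130 → 1² + 3² + 0² = 10
10 → 1² + 0² = 1  — reached 1.

happy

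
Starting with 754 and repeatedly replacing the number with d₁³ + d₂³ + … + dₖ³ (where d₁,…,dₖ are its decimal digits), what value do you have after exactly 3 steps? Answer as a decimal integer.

754 → 7³ + 5³ + 4³ = 532
532 → 5³ + 3³ + 2³ = 160
160 → 1³ + 6³ + 0³ = 217

217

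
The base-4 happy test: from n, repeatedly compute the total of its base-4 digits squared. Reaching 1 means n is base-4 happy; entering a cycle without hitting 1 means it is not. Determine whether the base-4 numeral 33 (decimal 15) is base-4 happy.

15 = (3,3)_4 → 3² + 3² = 9 + 9 = 18
18 = (1,0,2)_4 → 1² + 0² + 2² = 1 + 0 + 4 = 5
5 = (1,1)_4 → 1² + 1² = 1 + 1 = 2
2 = (2)_4 → 2² = 4
4 = (1,0)_4 → 1² + 0² = 1 + 0 = 1  — reached 1.

base-4 happy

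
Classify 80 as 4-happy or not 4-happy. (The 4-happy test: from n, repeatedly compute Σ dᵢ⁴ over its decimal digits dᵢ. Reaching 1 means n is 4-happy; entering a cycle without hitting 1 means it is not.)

not 4-happy

80 → 8⁴ + 0⁴ = 4096
4096 → 4⁴ + 0⁴ + 9⁴ + 6⁴ = 8113
8113 → 8⁴ + 1⁴ + 1⁴ + 3⁴ = 4179
4179 → 4⁴ + 1⁴ + 7⁴ + 9⁴ = 9219
9219 → 9⁴ + 2⁴ + 1⁴ + 9⁴ = 13139
13139 → 1⁴ + 3⁴ + 1⁴ + 3⁴ + 9⁴ = 6725
6725 → 6⁴ + 7⁴ + 2⁴ + 5⁴ = 4338
4338 → 4⁴ + 3⁴ + 3⁴ + 8⁴ = 4514
4514 → 4⁴ + 5⁴ + 1⁴ + 4⁴ = 1138
1138 → 1⁴ + 1⁴ + 3⁴ + 8⁴ = 4179  — 4179 already seen; the sequence cycles without reaching 1.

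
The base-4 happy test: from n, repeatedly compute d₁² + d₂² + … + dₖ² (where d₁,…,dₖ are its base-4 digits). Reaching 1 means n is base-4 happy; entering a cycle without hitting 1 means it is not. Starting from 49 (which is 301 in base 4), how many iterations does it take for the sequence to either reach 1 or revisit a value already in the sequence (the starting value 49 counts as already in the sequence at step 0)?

49 = (3,0,1)_4 → 3² + 0² + 1² = 9 + 0 + 1 = 10
10 = (2,2)_4 → 2² + 2² = 4 + 4 = 8
8 = (2,0)_4 → 2² + 0² = 4 + 0 = 4
4 = (1,0)_4 → 1² + 0² = 1 + 0 = 1  — reached 1.
That took 4 steps.

4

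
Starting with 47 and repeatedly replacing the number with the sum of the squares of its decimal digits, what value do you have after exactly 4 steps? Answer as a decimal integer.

58

47 → 4² + 7² = 65
65 → 6² + 5² = 61
61 → 6² + 1² = 37
37 → 3² + 7² = 58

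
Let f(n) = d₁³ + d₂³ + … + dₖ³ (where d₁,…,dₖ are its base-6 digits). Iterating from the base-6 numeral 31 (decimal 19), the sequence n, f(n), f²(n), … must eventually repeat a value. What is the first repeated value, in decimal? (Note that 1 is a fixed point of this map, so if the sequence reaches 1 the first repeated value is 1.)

19 = (3,1)_6 → 28
28 = (4,4)_6 → 128
128 = (3,3,2)_6 → 62
62 = (1,4,2)_6 → 73
73 = (2,0,1)_6 → 9
9 = (1,3)_6 → 28  — 28 already appeared earlier.

28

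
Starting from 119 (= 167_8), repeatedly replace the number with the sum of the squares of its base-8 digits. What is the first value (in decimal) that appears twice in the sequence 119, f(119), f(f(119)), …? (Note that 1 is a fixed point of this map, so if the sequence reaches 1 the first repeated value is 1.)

119 = (1,6,7)_8 → 1² + 6² + 7² = 86
86 = (1,2,6)_8 → 1² + 2² + 6² = 41
41 = (5,1)_8 → 5² + 1² = 26
26 = (3,2)_8 → 3² + 2² = 13
13 = (1,5)_8 → 1² + 5² = 26  — 26 already appeared earlier.

26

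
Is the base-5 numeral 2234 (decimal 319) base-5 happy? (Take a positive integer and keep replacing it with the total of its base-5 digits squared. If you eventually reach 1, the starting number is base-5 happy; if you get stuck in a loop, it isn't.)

base-5 happy

319 = (2,2,3,4)_5 → 2² + 2² + 3² + 4² = 4 + 4 + 9 + 16 = 33
33 = (1,1,3)_5 → 1² + 1² + 3² = 1 + 1 + 9 = 11
11 = (2,1)_5 → 2² + 1² = 4 + 1 = 5
5 = (1,0)_5 → 1² + 0² = 1 + 0 = 1  — reached 1.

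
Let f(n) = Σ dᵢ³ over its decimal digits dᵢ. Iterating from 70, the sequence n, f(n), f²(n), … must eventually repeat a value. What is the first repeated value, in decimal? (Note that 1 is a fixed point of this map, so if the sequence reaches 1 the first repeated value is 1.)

70 → 7³ + 0³ = 343
343 → 3³ + 4³ + 3³ = 118
118 → 1³ + 1³ + 8³ = 514
514 → 5³ + 1³ + 4³ = 190
190 → 1³ + 9³ + 0³ = 730
730 → 7³ + 3³ + 0³ = 370
370 → 3³ + 7³ + 0³ = 370  — 370 already appeared earlier.

370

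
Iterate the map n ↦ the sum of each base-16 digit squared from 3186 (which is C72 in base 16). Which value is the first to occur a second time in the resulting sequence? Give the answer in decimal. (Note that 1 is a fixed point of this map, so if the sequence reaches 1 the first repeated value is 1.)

169

3186 = (12,7,2)_16 → 12² + 7² + 2² = 144 + 49 + 4 = 197
197 = (12,5)_16 → 12² + 5² = 144 + 25 = 169
169 = (10,9)_16 → 10² + 9² = 100 + 81 = 181
181 = (11,5)_16 → 11² + 5² = 121 + 25 = 146
146 = (9,2)_16 → 9² + 2² = 81 + 4 = 85
85 = (5,5)_16 → 5² + 5² = 25 + 25 = 50
50 = (3,2)_16 → 3² + 2² = 9 + 4 = 13
13 = (13)_16 → 13² = 169  — 169 already appeared earlier.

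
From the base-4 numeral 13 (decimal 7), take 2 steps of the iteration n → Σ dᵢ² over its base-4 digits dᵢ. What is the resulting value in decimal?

8

7 = (1,3)_4 → 1² + 3² = 1 + 9 = 10
10 = (2,2)_4 → 2² + 2² = 4 + 4 = 8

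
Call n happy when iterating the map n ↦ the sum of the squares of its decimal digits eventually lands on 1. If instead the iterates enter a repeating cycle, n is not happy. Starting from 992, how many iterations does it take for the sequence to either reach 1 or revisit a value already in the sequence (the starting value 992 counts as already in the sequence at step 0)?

11

992 → 9² + 9² + 2² = 81 + 81 + 4 = 166
166 → 1² + 6² + 6² = 1 + 36 + 36 = 73
73 → 7² + 3² = 49 + 9 = 58
58 → 5² + 8² = 25 + 64 = 89
89 → 8² + 9² = 64 + 81 = 145
145 → 1² + 4² + 5² = 1 + 16 + 25 = 42
42 → 4² + 2² = 16 + 4 = 20
20 → 2² + 0² = 4 + 0 = 4
4 → 4² = 16
16 → 1² + 6² = 1 + 36 = 37
37 → 3² + 7² = 9 + 49 = 58  — 58 repeats.
That took 11 steps.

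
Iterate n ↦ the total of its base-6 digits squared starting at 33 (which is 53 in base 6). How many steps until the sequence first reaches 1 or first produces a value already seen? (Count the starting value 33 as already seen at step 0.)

33 = (5,3)_6 → 5² + 3² = 34
34 = (5,4)_6 → 5² + 4² = 41
41 = (1,0,5)_6 → 1² + 0² + 5² = 26
26 = (4,2)_6 → 4² + 2² = 20
20 = (3,2)_6 → 3² + 2² = 13
13 = (2,1)_6 → 2² + 1² = 5
5 = (5)_6 → 5² = 25
25 = (4,1)_6 → 4² + 1² = 17
17 = (2,5)_6 → 2² + 5² = 29
29 = (4,5)_6 → 4² + 5² = 41  — 41 repeats.
That took 10 steps.

10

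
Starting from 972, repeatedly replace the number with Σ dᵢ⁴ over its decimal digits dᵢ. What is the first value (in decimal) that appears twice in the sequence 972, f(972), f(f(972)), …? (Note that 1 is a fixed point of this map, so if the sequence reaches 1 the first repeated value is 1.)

8208

972 → 9⁴ + 7⁴ + 2⁴ = 8978
8978 → 8⁴ + 9⁴ + 7⁴ + 8⁴ = 17154
17154 → 1⁴ + 7⁴ + 1⁴ + 5⁴ + 4⁴ = 3284
3284 → 3⁴ + 2⁴ + 8⁴ + 4⁴ = 4449
4449 → 4⁴ + 4⁴ + 4⁴ + 9⁴ = 7329
7329 → 7⁴ + 3⁴ + 2⁴ + 9⁴ = 9059
9059 → 9⁴ + 0⁴ + 5⁴ + 9⁴ = 13747
13747 → 1⁴ + 3⁴ + 7⁴ + 4⁴ + 7⁴ = 5140
5140 → 5⁴ + 1⁴ + 4⁴ + 0⁴ = 882
882 → 8⁴ + 8⁴ + 2⁴ = 8208
8208 → 8⁴ + 2⁴ + 0⁴ + 8⁴ = 8208  — 8208 already appeared earlier.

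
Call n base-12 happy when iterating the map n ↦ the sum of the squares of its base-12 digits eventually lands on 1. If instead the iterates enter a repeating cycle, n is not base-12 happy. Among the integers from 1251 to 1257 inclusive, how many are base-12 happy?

1

1251: 1251 → 137 → 146 → 5 → 25 → 5  (repeats 5)
1252: 1252 → 144 → 1  (reaches 1)
1253: 1253 → 153 → 82 → 136 → 137 → 146 → 5 → 25 → 5  (repeats 5)
1254: 1254 → 164 → 66 → 61 → 26 → 8 → 64 → 41 → 34 → 104 → 128 → 164  (repeats 164)
1255: 1255 → 177 → 86 → 53 → 41 → 34 → 104 → 128 → 164 → 66 → 61 → 26 → 8 → 64 → 41  (repeats 41)
1256: 1256 → 192 → 17 → 26 → 8 → 64 → 41 → 34 → 104 → 128 → 164 → 66 → 61 → 26  (repeats 26)
1257: 1257 → 209 → 51 → 25 → 5 → 25  (repeats 25)
base-12 happy: 1252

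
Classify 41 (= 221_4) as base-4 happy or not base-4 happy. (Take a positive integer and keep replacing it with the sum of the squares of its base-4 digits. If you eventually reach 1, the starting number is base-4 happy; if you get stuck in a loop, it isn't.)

41 = (2,2,1)_4 → 2² + 2² + 1² = 9
9 = (2,1)_4 → 2² + 1² = 5
5 = (1,1)_4 → 1² + 1² = 2
2 = (2)_4 → 2² = 4
4 = (1,0)_4 → 1² + 0² = 1  — reached 1.

base-4 happy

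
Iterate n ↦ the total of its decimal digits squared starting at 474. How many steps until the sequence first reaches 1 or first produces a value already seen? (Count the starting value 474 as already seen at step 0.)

12

474 → 4² + 7² + 4² = 81
81 → 8² + 1² = 65
65 → 6² + 5² = 61
61 → 6² + 1² = 37
37 → 3² + 7² = 58
58 → 5² + 8² = 89
89 → 8² + 9² = 145
145 → 1² + 4² + 5² = 42
42 → 4² + 2² = 20
20 → 2² + 0² = 4
4 → 4² = 16
16 → 1² + 6² = 37  — 37 repeats.
That took 12 steps.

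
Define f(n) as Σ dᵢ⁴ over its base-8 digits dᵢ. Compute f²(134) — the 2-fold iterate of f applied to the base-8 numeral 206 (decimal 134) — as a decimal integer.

528

134 = (2,0,6)_8 → 1312
1312 = (2,4,4,0)_8 → 528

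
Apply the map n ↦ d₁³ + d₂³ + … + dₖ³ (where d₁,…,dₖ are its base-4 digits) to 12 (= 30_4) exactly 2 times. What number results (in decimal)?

12 = (3,0)_4 → 27
27 = (1,2,3)_4 → 36

36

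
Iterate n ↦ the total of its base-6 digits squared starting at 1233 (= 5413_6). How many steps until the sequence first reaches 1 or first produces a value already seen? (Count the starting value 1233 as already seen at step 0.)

12

1233 = (5,4,1,3)_6 → 5² + 4² + 1² + 3² = 25 + 16 + 1 + 9 = 51
51 = (1,2,3)_6 → 1² + 2² + 3² = 1 + 4 + 9 = 14
14 = (2,2)_6 → 2² + 2² = 4 + 4 = 8
8 = (1,2)_6 → 1² + 2² = 1 + 4 = 5
5 = (5)_6 → 5² = 25
25 = (4,1)_6 → 4² + 1² = 16 + 1 = 17
17 = (2,5)_6 → 2² + 5² = 4 + 25 = 29
29 = (4,5)_6 → 4² + 5² = 16 + 25 = 41
41 = (1,0,5)_6 → 1² + 0² + 5² = 1 + 0 + 25 = 26
26 = (4,2)_6 → 4² + 2² = 16 + 4 = 20
20 = (3,2)_6 → 3² + 2² = 9 + 4 = 13
13 = (2,1)_6 → 2² + 1² = 4 + 1 = 5  — 5 repeats.
That took 12 steps.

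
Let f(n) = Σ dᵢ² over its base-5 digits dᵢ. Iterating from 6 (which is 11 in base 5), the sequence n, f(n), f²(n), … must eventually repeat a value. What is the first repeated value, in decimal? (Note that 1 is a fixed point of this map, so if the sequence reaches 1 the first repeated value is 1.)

6 = (1,1)_5 → 1² + 1² = 1 + 1 = 2
2 = (2)_5 → 2² = 4
4 = (4)_5 → 4² = 16
16 = (3,1)_5 → 3² + 1² = 9 + 1 = 10
10 = (2,0)_5 → 2² + 0² = 4 + 0 = 4  — 4 already appeared earlier.

4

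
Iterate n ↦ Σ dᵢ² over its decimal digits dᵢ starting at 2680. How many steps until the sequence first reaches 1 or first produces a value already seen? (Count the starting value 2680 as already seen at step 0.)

2680 → 2² + 6² + 8² + 0² = 4 + 36 + 64 + 0 = 104
104 → 1² + 0² + 4² = 1 + 0 + 16 = 17
17 → 1² + 7² = 1 + 49 = 50
50 → 5² + 0² = 25 + 0 = 25
25 → 2² + 5² = 4 + 25 = 29
29 → 2² + 9² = 4 + 81 = 85
85 → 8² + 5² = 64 + 25 = 89
89 → 8² + 9² = 64 + 81 = 145
145 → 1² + 4² + 5² = 1 + 16 + 25 = 42
42 → 4² + 2² = 16 + 4 = 20
20 → 2² + 0² = 4 + 0 = 4
4 → 4² = 16
16 → 1² + 6² = 1 + 36 = 37
37 → 3² + 7² = 9 + 49 = 58
58 → 5² + 8² = 25 + 64 = 89  — 89 repeats.
That took 15 steps.

15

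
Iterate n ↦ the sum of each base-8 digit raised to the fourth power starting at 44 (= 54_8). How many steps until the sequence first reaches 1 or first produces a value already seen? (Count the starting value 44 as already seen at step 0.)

44 = (5,4)_8 → 5⁴ + 4⁴ = 881
881 = (1,5,6,1)_8 → 1⁴ + 5⁴ + 6⁴ + 1⁴ = 1923
1923 = (3,6,0,3)_8 → 3⁴ + 6⁴ + 0⁴ + 3⁴ = 1458
1458 = (2,6,6,2)_8 → 2⁴ + 6⁴ + 6⁴ + 2⁴ = 2624
2624 = (5,1,0,0)_8 → 5⁴ + 1⁴ + 0⁴ + 0⁴ = 626
626 = (1,1,6,2)_8 → 1⁴ + 1⁴ + 6⁴ + 2⁴ = 1314
1314 = (2,4,4,2)_8 → 2⁴ + 4⁴ + 4⁴ + 2⁴ = 544
544 = (1,0,4,0)_8 → 1⁴ + 0⁴ + 4⁴ + 0⁴ = 257
257 = (4,0,1)_8 → 4⁴ + 0⁴ + 1⁴ = 257  — 257 repeats.
That took 9 steps.

9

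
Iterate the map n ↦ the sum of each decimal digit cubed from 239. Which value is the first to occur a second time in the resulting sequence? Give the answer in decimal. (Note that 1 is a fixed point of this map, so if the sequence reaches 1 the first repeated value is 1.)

371

239 → 764
764 → 623
623 → 251
251 → 134
134 → 92
92 → 737
737 → 713
713 → 371
371 → 371  — 371 already appeared earlier.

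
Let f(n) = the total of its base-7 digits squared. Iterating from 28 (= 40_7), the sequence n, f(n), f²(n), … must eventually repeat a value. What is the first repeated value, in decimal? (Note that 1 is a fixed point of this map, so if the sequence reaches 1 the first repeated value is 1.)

16

28 = (4,0)_7 → 4² + 0² = 16
16 = (2,2)_7 → 2² + 2² = 8
8 = (1,1)_7 → 1² + 1² = 2
2 = (2)_7 → 2² = 4
4 = (4)_7 → 4² = 16  — 16 already appeared earlier.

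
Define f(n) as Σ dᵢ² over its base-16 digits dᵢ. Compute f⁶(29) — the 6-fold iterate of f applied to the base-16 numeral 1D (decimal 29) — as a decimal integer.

29 = (1,13)_16 → 1² + 13² = 170
170 = (10,10)_16 → 10² + 10² = 200
200 = (12,8)_16 → 12² + 8² = 208
208 = (13,0)_16 → 13² + 0² = 169
169 = (10,9)_16 → 10² + 9² = 181
181 = (11,5)_16 → 11² + 5² = 146

146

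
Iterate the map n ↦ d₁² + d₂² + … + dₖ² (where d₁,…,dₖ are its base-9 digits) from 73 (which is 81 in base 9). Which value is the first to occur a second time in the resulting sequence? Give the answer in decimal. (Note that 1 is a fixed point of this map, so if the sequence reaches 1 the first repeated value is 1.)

65

73 = (8,1)_9 → 8² + 1² = 64 + 1 = 65
65 = (7,2)_9 → 7² + 2² = 49 + 4 = 53
53 = (5,8)_9 → 5² + 8² = 25 + 64 = 89
89 = (1,0,8)_9 → 1² + 0² + 8² = 1 + 0 + 64 = 65  — 65 already appeared earlier.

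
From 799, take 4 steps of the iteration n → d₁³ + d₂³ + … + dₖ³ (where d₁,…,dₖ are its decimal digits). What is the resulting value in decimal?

799 → 7³ + 9³ + 9³ = 343 + 729 + 729 = 1801
1801 → 1³ + 8³ + 0³ + 1³ = 1 + 512 + 0 + 1 = 514
514 → 5³ + 1³ + 4³ = 125 + 1 + 64 = 190
190 → 1³ + 9³ + 0³ = 1 + 729 + 0 = 730

730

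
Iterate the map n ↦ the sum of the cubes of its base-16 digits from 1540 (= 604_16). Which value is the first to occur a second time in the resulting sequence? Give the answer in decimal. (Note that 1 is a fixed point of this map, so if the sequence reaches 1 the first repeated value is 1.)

1

1540 = (6,0,4)_16 → 6³ + 0³ + 4³ = 280
280 = (1,1,8)_16 → 1³ + 1³ + 8³ = 514
514 = (2,0,2)_16 → 2³ + 0³ + 2³ = 16
16 = (1,0)_16 → 1³ + 0³ = 1  — reached the fixed point 1.
1 → 1, so 1 is the first repeated value.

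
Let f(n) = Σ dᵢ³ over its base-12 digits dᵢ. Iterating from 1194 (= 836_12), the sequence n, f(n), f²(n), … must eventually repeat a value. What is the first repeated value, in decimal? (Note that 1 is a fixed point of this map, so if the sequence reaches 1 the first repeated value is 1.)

755

1194 = (8,3,6)_12 → 8³ + 3³ + 6³ = 755
755 = (5,2,11)_12 → 5³ + 2³ + 11³ = 1464
1464 = (10,2,0)_12 → 10³ + 2³ + 0³ = 1008
1008 = (7,0,0)_12 → 7³ + 0³ + 0³ = 343
343 = (2,4,7)_12 → 2³ + 4³ + 7³ = 415
415 = (2,10,7)_12 → 2³ + 10³ + 7³ = 1351
1351 = (9,4,7)_12 → 9³ + 4³ + 7³ = 1136
1136 = (7,10,8)_12 → 7³ + 10³ + 8³ = 1855
1855 = (1,0,10,7)_12 → 1³ + 0³ + 10³ + 7³ = 1344
1344 = (9,4,0)_12 → 9³ + 4³ + 0³ = 793
793 = (5,6,1)_12 → 5³ + 6³ + 1³ = 342
342 = (2,4,6)_12 → 2³ + 4³ + 6³ = 288
288 = (2,0,0)_12 → 2³ + 0³ + 0³ = 8
8 = (8)_12 → 8³ = 512
512 = (3,6,8)_12 → 3³ + 6³ + 8³ = 755  — 755 already appeared earlier.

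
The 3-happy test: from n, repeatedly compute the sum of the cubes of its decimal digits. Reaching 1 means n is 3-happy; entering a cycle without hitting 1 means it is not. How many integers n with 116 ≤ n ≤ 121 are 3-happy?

1

116: 116 → 218 → 521 → 134 → 92 → 737 → 713 → 371 → 371  (repeats 371)
117: 117 → 345 → 216 → 225 → 141 → 66 → 432 → 99 → 1458 → 702 → 351 → 153 → 153  (repeats 153)
118: 118 → 514 → 190 → 730 → 370 → 370  (repeats 370)
119: 119 → 731 → 371 → 371  (repeats 371)
120: 120 → 9 → 729 → 1080 → 513 → 153 → 153  (repeats 153)
121: 121 → 10 → 1  (reaches 1)
3-happy: 121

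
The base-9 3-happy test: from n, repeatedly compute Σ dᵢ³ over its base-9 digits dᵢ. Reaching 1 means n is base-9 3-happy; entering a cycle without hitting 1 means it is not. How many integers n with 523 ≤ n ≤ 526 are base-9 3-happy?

1

523: 523 → 281 → 99 → 9 → 1  — base-9 3-happy
524: 524 → 288 → 152 → 856 → 128 → 134 → 638 → 1198 → 470 → 476 → 980 → 540 → 432 → 152  — not base-9 3-happy
525: 525 → 307 → 371 → 197 → 547 → 775 → 127 → 127  — not base-9 3-happy
526: 526 → 344 → 80 → 1024 → 496 → 218 → 232 → 694 → 638 → 1198 → 470 → 476 → 980 → 540 → 432 → 152 → 856 → 128 → 134 → 638  — not base-9 3-happy
base-9 3-happy: 523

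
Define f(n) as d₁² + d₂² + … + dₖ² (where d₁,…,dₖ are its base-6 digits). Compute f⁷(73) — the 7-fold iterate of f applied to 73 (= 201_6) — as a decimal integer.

73 = (2,0,1)_6 → 2² + 0² + 1² = 5
5 = (5)_6 → 5² = 25
25 = (4,1)_6 → 4² + 1² = 17
17 = (2,5)_6 → 2² + 5² = 29
29 = (4,5)_6 → 4² + 5² = 41
41 = (1,0,5)_6 → 1² + 0² + 5² = 26
26 = (4,2)_6 → 4² + 2² = 20

20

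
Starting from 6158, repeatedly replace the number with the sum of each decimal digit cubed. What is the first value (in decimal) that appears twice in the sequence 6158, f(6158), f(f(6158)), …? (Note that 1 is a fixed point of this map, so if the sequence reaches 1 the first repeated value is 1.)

371

6158 → 6³ + 1³ + 5³ + 8³ = 854
854 → 8³ + 5³ + 4³ = 701
701 → 7³ + 0³ + 1³ = 344
344 → 3³ + 4³ + 4³ = 155
155 → 1³ + 5³ + 5³ = 251
251 → 2³ + 5³ + 1³ = 134
134 → 1³ + 3³ + 4³ = 92
92 → 9³ + 2³ = 737
737 → 7³ + 3³ + 7³ = 713
713 → 7³ + 1³ + 3³ = 371
371 → 3³ + 7³ + 1³ = 371  — 371 already appeared earlier.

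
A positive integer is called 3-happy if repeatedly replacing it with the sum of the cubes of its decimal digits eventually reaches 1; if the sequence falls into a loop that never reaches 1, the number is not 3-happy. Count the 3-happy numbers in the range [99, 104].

1

99: 99 → 1458 → 702 → 351 → 153 → 153  (repeats 153)
100: 100 → 1  (reaches 1)
101: 101 → 2 → 8 → 512 → 134 → 92 → 737 → 713 → 371 → 371  (repeats 371)
102: 102 → 9 → 729 → 1080 → 513 → 153 → 153  (repeats 153)
103: 103 → 28 → 520 → 133 → 55 → 250 → 133  (repeats 133)
104: 104 → 65 → 341 → 92 → 737 → 713 → 371 → 371  (repeats 371)
3-happy: 100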